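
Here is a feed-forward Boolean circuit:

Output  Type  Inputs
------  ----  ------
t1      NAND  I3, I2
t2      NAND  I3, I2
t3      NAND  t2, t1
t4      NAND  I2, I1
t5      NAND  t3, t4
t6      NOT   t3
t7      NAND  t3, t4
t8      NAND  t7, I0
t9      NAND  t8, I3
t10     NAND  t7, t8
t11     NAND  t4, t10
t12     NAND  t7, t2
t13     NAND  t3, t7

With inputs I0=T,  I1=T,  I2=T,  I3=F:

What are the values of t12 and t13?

t1 = I3 NAND I2 = F NAND T = T
t2 = I3 NAND I2 = F NAND T = T
t3 = t2 NAND t1 = T NAND T = F
t4 = I2 NAND I1 = T NAND T = F
t7 = t3 NAND t4 = F NAND F = T
t12 = t7 NAND t2 = T NAND T = F
t13 = t3 NAND t7 = F NAND T = T

t12 = F; t13 = T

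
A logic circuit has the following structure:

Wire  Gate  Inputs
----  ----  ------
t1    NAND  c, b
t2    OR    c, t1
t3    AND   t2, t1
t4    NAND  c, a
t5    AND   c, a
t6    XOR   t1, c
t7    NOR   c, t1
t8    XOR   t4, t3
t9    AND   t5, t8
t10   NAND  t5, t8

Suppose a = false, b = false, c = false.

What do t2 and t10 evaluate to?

t2 = true  t10 = true

t1 = c NAND b = false NAND false = true
t2 = c OR t1 = false OR true = true
t3 = t2 AND t1 = true AND true = true
t4 = c NAND a = false NAND false = true
t5 = c AND a = false AND false = false
t8 = t4 XOR t3 = true XOR true = false
t10 = t5 NAND t8 = false NAND false = true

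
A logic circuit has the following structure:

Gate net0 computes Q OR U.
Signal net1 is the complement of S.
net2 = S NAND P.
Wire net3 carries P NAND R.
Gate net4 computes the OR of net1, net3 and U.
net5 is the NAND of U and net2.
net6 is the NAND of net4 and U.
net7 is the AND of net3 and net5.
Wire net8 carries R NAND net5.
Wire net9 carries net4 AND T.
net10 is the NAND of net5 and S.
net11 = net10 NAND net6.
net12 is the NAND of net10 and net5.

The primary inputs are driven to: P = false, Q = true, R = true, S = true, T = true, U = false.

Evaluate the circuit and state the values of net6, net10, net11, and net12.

net6 = true; net10 = false; net11 = true; net12 = true

net1 = NOT S = NOT true = false
net2 = S NAND P = true NAND false = true
net3 = P NAND R = false NAND true = true
net4 = net1 OR net3 OR U = false OR true OR false = true
net5 = U NAND net2 = false NAND true = true
net6 = net4 NAND U = true NAND false = true
net10 = net5 NAND S = true NAND true = false
net11 = net10 NAND net6 = false NAND true = true
net12 = net10 NAND net5 = false NAND true = true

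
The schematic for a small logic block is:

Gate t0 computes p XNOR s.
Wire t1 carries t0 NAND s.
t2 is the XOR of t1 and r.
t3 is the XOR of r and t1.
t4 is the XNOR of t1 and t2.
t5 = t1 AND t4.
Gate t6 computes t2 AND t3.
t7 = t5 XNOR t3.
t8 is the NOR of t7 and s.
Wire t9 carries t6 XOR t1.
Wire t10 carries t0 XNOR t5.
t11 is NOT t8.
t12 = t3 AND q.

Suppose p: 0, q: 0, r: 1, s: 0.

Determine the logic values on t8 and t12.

t8 = 0, t12 = 0

t0 = p XNOR s = 0 XNOR 0 = 1
t1 = t0 NAND s = 1 NAND 0 = 1
t2 = t1 XOR r = 1 XOR 1 = 0
t3 = r XOR t1 = 1 XOR 1 = 0
t4 = t1 XNOR t2 = 1 XNOR 0 = 0
t5 = t1 AND t4 = 1 AND 0 = 0
t7 = t5 XNOR t3 = 0 XNOR 0 = 1
t8 = t7 NOR s = 1 NOR 0 = 0
t12 = t3 AND q = 0 AND 0 = 0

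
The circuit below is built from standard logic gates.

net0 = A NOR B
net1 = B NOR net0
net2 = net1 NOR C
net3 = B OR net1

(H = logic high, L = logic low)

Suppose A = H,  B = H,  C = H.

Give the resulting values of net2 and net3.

net0 = A NOR B = H NOR H = L
net1 = B NOR net0 = H NOR L = L
net2 = net1 NOR C = L NOR H = L
net3 = B OR net1 = H OR L = H

net2 = L, net3 = H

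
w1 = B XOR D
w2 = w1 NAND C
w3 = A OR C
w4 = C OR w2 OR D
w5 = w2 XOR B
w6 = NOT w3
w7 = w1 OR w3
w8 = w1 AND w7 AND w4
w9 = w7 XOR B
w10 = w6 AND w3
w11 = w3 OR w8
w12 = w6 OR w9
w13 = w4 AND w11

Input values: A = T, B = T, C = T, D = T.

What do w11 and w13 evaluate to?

w11 = T, w13 = T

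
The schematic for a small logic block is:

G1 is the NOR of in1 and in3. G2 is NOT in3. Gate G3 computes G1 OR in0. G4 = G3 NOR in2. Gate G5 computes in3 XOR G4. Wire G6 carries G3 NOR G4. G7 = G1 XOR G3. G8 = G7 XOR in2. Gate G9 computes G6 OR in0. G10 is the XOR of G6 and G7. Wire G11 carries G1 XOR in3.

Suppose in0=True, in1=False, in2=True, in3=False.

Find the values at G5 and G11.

G1 = in1 NOR in3 = False NOR False = True
G3 = G1 OR in0 = True OR True = True
G4 = G3 NOR in2 = True NOR True = False
G5 = in3 XOR G4 = False XOR False = False
G11 = G1 XOR in3 = True XOR False = True

G5 = False  G11 = True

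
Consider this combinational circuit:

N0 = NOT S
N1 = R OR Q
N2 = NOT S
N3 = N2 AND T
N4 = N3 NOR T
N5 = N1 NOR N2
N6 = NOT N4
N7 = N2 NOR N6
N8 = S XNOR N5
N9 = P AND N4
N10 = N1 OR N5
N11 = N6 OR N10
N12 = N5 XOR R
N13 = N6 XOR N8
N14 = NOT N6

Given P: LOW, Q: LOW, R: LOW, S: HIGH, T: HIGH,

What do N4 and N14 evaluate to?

N4 = LOW, N14 = LOW

N2 = NOT S = NOT HIGH = LOW
N3 = N2 AND T = LOW AND HIGH = LOW
N4 = N3 NOR T = LOW NOR HIGH = LOW
N6 = NOT N4 = NOT LOW = HIGH
N14 = NOT N6 = NOT HIGH = LOW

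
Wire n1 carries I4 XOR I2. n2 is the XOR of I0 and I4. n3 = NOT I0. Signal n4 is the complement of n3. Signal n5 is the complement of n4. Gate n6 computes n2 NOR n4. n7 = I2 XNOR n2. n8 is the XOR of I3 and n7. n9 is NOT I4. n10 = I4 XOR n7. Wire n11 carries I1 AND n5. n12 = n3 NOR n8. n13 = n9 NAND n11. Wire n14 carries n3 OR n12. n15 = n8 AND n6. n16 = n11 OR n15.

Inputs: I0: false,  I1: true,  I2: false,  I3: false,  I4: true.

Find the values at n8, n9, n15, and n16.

n8 = false  n9 = false  n15 = false  n16 = true

n2 = I0 XOR I4 = false XOR true = true
n3 = NOT I0 = NOT false = true
n4 = NOT n3 = NOT true = false
n5 = NOT n4 = NOT false = true
n6 = n2 NOR n4 = true NOR false = false
n7 = I2 XNOR n2 = false XNOR true = false
n8 = I3 XOR n7 = false XOR false = false
n9 = NOT I4 = NOT true = false
n11 = I1 AND n5 = true AND true = true
n15 = n8 AND n6 = false AND false = false
n16 = n11 OR n15 = true OR false = true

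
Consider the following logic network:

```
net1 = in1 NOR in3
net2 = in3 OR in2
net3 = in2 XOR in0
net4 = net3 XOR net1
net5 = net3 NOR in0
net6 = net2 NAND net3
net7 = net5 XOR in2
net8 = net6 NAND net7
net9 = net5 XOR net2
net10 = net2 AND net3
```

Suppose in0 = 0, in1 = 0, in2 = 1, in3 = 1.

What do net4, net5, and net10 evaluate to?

net4 = 1; net5 = 0; net10 = 1

net1 = in1 NOR in3 = 0 NOR 1 = 0
net2 = in3 OR in2 = 1 OR 1 = 1
net3 = in2 XOR in0 = 1 XOR 0 = 1
net4 = net3 XOR net1 = 1 XOR 0 = 1
net5 = net3 NOR in0 = 1 NOR 0 = 0
net10 = net2 AND net3 = 1 AND 1 = 1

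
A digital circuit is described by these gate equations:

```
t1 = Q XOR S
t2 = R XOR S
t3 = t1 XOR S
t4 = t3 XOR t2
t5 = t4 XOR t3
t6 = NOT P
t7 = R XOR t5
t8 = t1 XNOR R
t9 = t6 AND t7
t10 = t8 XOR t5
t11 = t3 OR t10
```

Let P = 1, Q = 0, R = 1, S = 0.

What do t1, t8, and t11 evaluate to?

t1 = Q XOR S = 0 XOR 0 = 0
t2 = R XOR S = 1 XOR 0 = 1
t3 = t1 XOR S = 0 XOR 0 = 0
t4 = t3 XOR t2 = 0 XOR 1 = 1
t5 = t4 XOR t3 = 1 XOR 0 = 1
t8 = t1 XNOR R = 0 XNOR 1 = 0
t10 = t8 XOR t5 = 0 XOR 1 = 1
t11 = t3 OR t10 = 0 OR 1 = 1

t1 = 0  t8 = 0  t11 = 1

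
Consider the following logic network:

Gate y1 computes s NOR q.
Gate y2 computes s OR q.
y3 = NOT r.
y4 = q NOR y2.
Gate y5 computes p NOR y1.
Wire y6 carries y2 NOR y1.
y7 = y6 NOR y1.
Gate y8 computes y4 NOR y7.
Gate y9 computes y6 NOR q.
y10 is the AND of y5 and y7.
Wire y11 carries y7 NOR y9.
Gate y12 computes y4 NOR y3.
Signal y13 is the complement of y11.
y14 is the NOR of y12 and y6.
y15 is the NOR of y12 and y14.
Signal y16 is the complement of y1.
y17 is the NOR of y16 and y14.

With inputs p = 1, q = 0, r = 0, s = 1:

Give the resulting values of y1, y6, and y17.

y1 = s NOR q = 1 NOR 0 = 0
y2 = s OR q = 1 OR 0 = 1
y3 = NOT r = NOT 0 = 1
y4 = q NOR y2 = 0 NOR 1 = 0
y6 = y2 NOR y1 = 1 NOR 0 = 0
y12 = y4 NOR y3 = 0 NOR 1 = 0
y14 = y12 NOR y6 = 0 NOR 0 = 1
y16 = NOT y1 = NOT 0 = 1
y17 = y16 NOR y14 = 1 NOR 1 = 0

y1 = 0, y6 = 0, y17 = 0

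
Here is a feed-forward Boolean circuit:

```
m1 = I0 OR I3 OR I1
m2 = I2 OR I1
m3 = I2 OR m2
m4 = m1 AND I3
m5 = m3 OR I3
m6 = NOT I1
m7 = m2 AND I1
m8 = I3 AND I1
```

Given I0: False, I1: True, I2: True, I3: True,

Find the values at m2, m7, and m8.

m2 = True  m7 = True  m8 = True

m2 = I2 OR I1 = True OR True = True
m7 = m2 AND I1 = True AND True = True
m8 = I3 AND I1 = True AND True = True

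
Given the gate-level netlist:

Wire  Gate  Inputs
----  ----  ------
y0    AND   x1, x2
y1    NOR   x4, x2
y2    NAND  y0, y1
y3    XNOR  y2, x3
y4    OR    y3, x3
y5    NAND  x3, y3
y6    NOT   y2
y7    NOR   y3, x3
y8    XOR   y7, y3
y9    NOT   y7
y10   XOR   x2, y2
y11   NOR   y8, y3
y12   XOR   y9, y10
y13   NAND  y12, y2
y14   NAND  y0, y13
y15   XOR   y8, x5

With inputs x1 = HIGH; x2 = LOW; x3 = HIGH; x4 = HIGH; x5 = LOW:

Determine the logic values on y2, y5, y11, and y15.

y2 = HIGH, y5 = LOW, y11 = LOW, y15 = HIGH

y0 = x1 AND x2 = HIGH AND LOW = LOW
y1 = x4 NOR x2 = HIGH NOR LOW = LOW
y2 = y0 NAND y1 = LOW NAND LOW = HIGH
y3 = y2 XNOR x3 = HIGH XNOR HIGH = HIGH
y5 = x3 NAND y3 = HIGH NAND HIGH = LOW
y7 = y3 NOR x3 = HIGH NOR HIGH = LOW
y8 = y7 XOR y3 = LOW XOR HIGH = HIGH
y11 = y8 NOR y3 = HIGH NOR HIGH = LOW
y15 = y8 XOR x5 = HIGH XOR LOW = HIGH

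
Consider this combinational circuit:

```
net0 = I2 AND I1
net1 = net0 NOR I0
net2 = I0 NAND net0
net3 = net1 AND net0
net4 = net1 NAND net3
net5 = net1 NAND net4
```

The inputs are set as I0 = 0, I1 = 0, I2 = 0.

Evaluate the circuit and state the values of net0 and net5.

net0 = 0  net5 = 0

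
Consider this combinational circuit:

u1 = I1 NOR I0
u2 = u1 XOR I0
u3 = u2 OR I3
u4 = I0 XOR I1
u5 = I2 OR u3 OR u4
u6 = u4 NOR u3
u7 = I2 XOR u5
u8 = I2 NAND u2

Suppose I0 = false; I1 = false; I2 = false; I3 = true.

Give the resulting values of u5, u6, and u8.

u5 = true  u6 = false  u8 = true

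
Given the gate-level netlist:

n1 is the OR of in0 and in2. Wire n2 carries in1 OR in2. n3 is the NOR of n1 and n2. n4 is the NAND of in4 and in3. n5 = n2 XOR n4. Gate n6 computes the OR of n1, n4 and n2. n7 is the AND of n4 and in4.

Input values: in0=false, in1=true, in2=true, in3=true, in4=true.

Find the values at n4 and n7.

n4 = false, n7 = false

n4 = in4 NAND in3 = true NAND true = false
n7 = n4 AND in4 = false AND true = false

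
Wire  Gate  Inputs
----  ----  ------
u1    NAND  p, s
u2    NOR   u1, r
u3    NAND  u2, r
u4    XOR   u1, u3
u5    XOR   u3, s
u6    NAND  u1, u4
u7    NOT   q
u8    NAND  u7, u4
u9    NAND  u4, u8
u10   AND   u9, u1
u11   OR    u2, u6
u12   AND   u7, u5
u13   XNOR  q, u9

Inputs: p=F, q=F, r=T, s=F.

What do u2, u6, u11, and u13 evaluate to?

u2 = F, u6 = T, u11 = T, u13 = F

u1 = p NAND s = F NAND F = T
u2 = u1 NOR r = T NOR T = F
u3 = u2 NAND r = F NAND T = T
u4 = u1 XOR u3 = T XOR T = F
u6 = u1 NAND u4 = T NAND F = T
u7 = NOT q = NOT F = T
u8 = u7 NAND u4 = T NAND F = T
u9 = u4 NAND u8 = F NAND T = T
u11 = u2 OR u6 = F OR T = T
u13 = q XNOR u9 = F XNOR T = F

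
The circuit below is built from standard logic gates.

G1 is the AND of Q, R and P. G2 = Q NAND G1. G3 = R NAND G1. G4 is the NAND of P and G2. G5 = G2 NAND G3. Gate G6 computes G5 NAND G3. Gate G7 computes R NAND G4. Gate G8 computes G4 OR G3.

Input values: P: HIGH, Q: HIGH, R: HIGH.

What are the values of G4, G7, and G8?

G1 = Q AND R AND P = HIGH AND HIGH AND HIGH = HIGH
G2 = Q NAND G1 = HIGH NAND HIGH = LOW
G3 = R NAND G1 = HIGH NAND HIGH = LOW
G4 = P NAND G2 = HIGH NAND LOW = HIGH
G7 = R NAND G4 = HIGH NAND HIGH = LOW
G8 = G4 OR G3 = HIGH OR LOW = HIGH

G4 = HIGH; G7 = LOW; G8 = HIGH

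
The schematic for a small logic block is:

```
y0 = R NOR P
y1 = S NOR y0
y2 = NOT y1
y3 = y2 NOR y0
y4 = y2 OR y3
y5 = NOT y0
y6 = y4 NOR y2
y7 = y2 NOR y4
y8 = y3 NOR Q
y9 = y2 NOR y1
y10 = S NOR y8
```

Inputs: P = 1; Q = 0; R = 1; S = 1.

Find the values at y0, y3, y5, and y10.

y0 = 0  y3 = 0  y5 = 1  y10 = 0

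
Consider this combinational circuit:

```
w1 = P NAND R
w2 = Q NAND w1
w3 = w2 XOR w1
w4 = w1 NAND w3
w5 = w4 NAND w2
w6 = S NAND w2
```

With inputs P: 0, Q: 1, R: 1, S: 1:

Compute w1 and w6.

w1 = 1  w6 = 1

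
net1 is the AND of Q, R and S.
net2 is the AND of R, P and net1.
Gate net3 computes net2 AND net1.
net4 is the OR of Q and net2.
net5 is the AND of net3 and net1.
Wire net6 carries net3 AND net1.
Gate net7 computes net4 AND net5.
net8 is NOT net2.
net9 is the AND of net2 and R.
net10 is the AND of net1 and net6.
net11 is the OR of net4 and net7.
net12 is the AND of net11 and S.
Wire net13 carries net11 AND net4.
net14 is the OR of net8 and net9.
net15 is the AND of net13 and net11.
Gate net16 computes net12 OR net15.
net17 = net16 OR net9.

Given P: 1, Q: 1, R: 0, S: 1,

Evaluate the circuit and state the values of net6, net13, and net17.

net1 = Q AND R AND S = 1 AND 0 AND 1 = 0
net2 = R AND P AND net1 = 0 AND 1 AND 0 = 0
net3 = net2 AND net1 = 0 AND 0 = 0
net4 = Q OR net2 = 1 OR 0 = 1
net5 = net3 AND net1 = 0 AND 0 = 0
net6 = net3 AND net1 = 0 AND 0 = 0
net7 = net4 AND net5 = 1 AND 0 = 0
net9 = net2 AND R = 0 AND 0 = 0
net11 = net4 OR net7 = 1 OR 0 = 1
net12 = net11 AND S = 1 AND 1 = 1
net13 = net11 AND net4 = 1 AND 1 = 1
net15 = net13 AND net11 = 1 AND 1 = 1
net16 = net12 OR net15 = 1 OR 1 = 1
net17 = net16 OR net9 = 1 OR 0 = 1

net6 = 0  net13 = 1  net17 = 1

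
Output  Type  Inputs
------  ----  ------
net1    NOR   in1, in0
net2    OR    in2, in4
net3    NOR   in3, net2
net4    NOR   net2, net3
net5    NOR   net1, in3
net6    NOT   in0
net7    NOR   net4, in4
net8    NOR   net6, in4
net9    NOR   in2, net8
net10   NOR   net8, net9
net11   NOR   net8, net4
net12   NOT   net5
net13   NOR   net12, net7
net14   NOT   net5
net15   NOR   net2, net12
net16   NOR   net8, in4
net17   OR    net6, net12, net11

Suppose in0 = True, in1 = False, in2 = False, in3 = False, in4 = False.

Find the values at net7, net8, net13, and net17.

net7 = True; net8 = True; net13 = False; net17 = False

net1 = in1 NOR in0 = False NOR True = False
net2 = in2 OR in4 = False OR False = False
net3 = in3 NOR net2 = False NOR False = True
net4 = net2 NOR net3 = False NOR True = False
net5 = net1 NOR in3 = False NOR False = True
net6 = NOT in0 = NOT True = False
net7 = net4 NOR in4 = False NOR False = True
net8 = net6 NOR in4 = False NOR False = True
net11 = net8 NOR net4 = True NOR False = False
net12 = NOT net5 = NOT True = False
net13 = net12 NOR net7 = False NOR True = False
net17 = net6 OR net12 OR net11 = False OR False OR False = False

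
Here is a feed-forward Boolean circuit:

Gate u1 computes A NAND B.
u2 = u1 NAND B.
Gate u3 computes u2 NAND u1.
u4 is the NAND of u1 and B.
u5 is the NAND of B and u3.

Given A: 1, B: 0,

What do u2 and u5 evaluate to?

u2 = 1  u5 = 1

u1 = A NAND B = 1 NAND 0 = 1
u2 = u1 NAND B = 1 NAND 0 = 1
u3 = u2 NAND u1 = 1 NAND 1 = 0
u5 = B NAND u3 = 0 NAND 0 = 1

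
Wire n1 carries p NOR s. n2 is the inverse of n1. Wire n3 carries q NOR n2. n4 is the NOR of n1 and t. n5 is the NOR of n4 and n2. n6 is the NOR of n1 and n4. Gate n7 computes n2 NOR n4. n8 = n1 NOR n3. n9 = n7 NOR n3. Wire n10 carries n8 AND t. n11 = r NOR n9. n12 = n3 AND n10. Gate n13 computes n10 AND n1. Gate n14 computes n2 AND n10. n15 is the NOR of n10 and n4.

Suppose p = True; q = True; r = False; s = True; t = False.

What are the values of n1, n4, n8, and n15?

n1 = False; n4 = True; n8 = True; n15 = False

n1 = p NOR s = True NOR True = False
n2 = NOT n1 = NOT False = True
n3 = q NOR n2 = True NOR True = False
n4 = n1 NOR t = False NOR False = True
n8 = n1 NOR n3 = False NOR False = True
n10 = n8 AND t = True AND False = False
n15 = n10 NOR n4 = False NOR True = False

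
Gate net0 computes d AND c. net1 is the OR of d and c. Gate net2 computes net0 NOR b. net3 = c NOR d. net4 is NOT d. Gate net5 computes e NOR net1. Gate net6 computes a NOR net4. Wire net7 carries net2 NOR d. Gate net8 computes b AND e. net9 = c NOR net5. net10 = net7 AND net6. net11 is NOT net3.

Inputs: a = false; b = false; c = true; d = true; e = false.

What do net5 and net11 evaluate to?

net1 = d OR c = true OR true = true
net3 = c NOR d = true NOR true = false
net5 = e NOR net1 = false NOR true = false
net11 = NOT net3 = NOT false = true

net5 = false, net11 = true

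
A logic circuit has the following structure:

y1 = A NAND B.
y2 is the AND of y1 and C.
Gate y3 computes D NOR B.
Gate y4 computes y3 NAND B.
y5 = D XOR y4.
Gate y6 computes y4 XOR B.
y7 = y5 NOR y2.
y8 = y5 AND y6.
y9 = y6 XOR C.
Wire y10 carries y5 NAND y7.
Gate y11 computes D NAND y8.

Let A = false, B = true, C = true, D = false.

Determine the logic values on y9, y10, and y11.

y9 = true, y10 = true, y11 = true

y1 = A NAND B = false NAND true = true
y2 = y1 AND C = true AND true = true
y3 = D NOR B = false NOR true = false
y4 = y3 NAND B = false NAND true = true
y5 = D XOR y4 = false XOR true = true
y6 = y4 XOR B = true XOR true = false
y7 = y5 NOR y2 = true NOR true = false
y8 = y5 AND y6 = true AND false = false
y9 = y6 XOR C = false XOR true = true
y10 = y5 NAND y7 = true NAND false = true
y11 = D NAND y8 = false NAND false = true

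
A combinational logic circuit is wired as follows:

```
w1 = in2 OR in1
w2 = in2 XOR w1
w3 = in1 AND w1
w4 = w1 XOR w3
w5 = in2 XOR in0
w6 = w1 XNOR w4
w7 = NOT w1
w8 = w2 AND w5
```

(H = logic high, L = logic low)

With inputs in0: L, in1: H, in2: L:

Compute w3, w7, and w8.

w3 = H  w7 = L  w8 = L

w1 = in2 OR in1 = L OR H = H
w2 = in2 XOR w1 = L XOR H = H
w3 = in1 AND w1 = H AND H = H
w5 = in2 XOR in0 = L XOR L = L
w7 = NOT w1 = NOT H = L
w8 = w2 AND w5 = H AND L = L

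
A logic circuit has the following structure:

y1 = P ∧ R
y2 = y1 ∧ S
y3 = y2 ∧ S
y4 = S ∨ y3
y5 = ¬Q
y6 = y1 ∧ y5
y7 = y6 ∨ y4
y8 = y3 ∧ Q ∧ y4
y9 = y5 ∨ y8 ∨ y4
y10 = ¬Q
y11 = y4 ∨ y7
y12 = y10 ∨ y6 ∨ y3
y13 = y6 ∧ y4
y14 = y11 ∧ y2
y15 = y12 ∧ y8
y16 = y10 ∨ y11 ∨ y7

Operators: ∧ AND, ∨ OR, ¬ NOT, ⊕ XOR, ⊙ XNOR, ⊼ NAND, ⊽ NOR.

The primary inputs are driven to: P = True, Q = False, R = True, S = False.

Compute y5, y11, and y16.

y1 = P AND R = True AND True = True
y2 = y1 AND S = True AND False = False
y3 = y2 AND S = False AND False = False
y4 = S OR y3 = False OR False = False
y5 = NOT Q = NOT False = True
y6 = y1 AND y5 = True AND True = True
y7 = y6 OR y4 = True OR False = True
y10 = NOT Q = NOT False = True
y11 = y4 OR y7 = False OR True = True
y16 = y10 OR y11 OR y7 = True OR True OR True = True

y5 = True, y11 = True, y16 = True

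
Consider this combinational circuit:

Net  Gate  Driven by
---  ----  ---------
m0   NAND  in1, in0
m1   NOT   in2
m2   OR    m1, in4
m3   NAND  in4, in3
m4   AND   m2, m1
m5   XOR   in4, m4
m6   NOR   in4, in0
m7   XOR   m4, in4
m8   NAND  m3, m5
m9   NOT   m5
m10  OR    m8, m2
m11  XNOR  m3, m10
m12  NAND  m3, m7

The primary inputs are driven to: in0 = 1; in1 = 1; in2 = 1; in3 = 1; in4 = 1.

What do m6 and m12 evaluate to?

m1 = NOT in2 = NOT 1 = 0
m2 = m1 OR in4 = 0 OR 1 = 1
m3 = in4 NAND in3 = 1 NAND 1 = 0
m4 = m2 AND m1 = 1 AND 0 = 0
m6 = in4 NOR in0 = 1 NOR 1 = 0
m7 = m4 XOR in4 = 0 XOR 1 = 1
m12 = m3 NAND m7 = 0 NAND 1 = 1

m6 = 0; m12 = 1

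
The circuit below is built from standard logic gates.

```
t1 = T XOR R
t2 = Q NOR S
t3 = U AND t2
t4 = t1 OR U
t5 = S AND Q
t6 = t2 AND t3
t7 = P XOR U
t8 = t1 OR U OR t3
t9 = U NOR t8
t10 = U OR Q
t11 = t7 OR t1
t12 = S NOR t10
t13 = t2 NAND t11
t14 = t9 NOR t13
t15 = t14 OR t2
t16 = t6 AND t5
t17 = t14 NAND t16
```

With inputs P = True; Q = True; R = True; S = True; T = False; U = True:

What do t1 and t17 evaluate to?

t1 = T XOR R = False XOR True = True
t2 = Q NOR S = True NOR True = False
t3 = U AND t2 = True AND False = False
t5 = S AND Q = True AND True = True
t6 = t2 AND t3 = False AND False = False
t7 = P XOR U = True XOR True = False
t8 = t1 OR U OR t3 = True OR True OR False = True
t9 = U NOR t8 = True NOR True = False
t11 = t7 OR t1 = False OR True = True
t13 = t2 NAND t11 = False NAND True = True
t14 = t9 NOR t13 = False NOR True = False
t16 = t6 AND t5 = False AND True = False
t17 = t14 NAND t16 = False NAND False = True

t1 = True; t17 = True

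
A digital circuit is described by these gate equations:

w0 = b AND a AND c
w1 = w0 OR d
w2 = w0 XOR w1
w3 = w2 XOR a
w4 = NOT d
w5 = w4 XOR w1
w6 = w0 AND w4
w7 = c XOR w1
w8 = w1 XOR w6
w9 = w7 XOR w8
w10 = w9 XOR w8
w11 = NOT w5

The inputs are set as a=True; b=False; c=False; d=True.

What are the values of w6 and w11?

w0 = b AND a AND c = False AND True AND False = False
w1 = w0 OR d = False OR True = True
w4 = NOT d = NOT True = False
w5 = w4 XOR w1 = False XOR True = True
w6 = w0 AND w4 = False AND False = False
w11 = NOT w5 = NOT True = False

w6 = False; w11 = False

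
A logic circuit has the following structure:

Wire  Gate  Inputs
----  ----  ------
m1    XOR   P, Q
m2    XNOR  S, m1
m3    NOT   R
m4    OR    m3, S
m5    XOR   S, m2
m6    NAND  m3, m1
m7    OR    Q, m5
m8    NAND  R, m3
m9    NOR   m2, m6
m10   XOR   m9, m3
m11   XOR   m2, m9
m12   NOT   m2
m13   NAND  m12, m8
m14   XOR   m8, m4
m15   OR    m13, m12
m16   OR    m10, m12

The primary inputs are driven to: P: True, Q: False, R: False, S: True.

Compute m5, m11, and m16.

m1 = P XOR Q = True XOR False = True
m2 = S XNOR m1 = True XNOR True = True
m3 = NOT R = NOT False = True
m5 = S XOR m2 = True XOR True = False
m6 = m3 NAND m1 = True NAND True = False
m9 = m2 NOR m6 = True NOR False = False
m10 = m9 XOR m3 = False XOR True = True
m11 = m2 XOR m9 = True XOR False = True
m12 = NOT m2 = NOT True = False
m16 = m10 OR m12 = True OR False = True

m5 = False  m11 = True  m16 = True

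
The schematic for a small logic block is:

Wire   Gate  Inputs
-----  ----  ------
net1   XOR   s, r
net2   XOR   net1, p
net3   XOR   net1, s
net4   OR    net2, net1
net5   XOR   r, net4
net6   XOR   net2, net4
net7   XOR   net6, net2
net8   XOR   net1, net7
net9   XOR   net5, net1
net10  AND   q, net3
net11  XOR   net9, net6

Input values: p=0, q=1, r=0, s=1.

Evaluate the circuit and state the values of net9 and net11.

net1 = s XOR r = 1 XOR 0 = 1
net2 = net1 XOR p = 1 XOR 0 = 1
net4 = net2 OR net1 = 1 OR 1 = 1
net5 = r XOR net4 = 0 XOR 1 = 1
net6 = net2 XOR net4 = 1 XOR 1 = 0
net9 = net5 XOR net1 = 1 XOR 1 = 0
net11 = net9 XOR net6 = 0 XOR 0 = 0

net9 = 0; net11 = 0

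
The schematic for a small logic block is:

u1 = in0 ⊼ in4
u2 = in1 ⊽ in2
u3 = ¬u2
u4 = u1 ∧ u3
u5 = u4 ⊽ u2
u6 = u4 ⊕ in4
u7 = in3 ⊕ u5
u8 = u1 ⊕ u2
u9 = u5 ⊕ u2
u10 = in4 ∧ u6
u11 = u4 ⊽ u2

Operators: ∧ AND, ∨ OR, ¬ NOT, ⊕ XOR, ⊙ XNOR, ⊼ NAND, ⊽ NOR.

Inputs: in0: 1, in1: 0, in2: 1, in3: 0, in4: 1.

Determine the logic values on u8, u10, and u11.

u1 = in0 NAND in4 = 1 NAND 1 = 0
u2 = in1 NOR in2 = 0 NOR 1 = 0
u3 = NOT u2 = NOT 0 = 1
u4 = u1 AND u3 = 0 AND 1 = 0
u6 = u4 XOR in4 = 0 XOR 1 = 1
u8 = u1 XOR u2 = 0 XOR 0 = 0
u10 = in4 AND u6 = 1 AND 1 = 1
u11 = u4 NOR u2 = 0 NOR 0 = 1

u8 = 0, u10 = 1, u11 = 1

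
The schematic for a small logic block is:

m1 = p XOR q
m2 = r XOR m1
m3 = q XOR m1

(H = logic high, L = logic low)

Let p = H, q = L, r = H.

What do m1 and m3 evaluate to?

m1 = H, m3 = H

m1 = p XOR q = H XOR L = H
m3 = q XOR m1 = L XOR H = H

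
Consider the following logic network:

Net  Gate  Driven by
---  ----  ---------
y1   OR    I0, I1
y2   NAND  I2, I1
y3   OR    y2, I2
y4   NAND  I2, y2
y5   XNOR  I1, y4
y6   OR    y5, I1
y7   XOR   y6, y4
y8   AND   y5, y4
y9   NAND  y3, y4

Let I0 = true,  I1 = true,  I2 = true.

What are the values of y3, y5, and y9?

y2 = I2 NAND I1 = true NAND true = false
y3 = y2 OR I2 = false OR true = true
y4 = I2 NAND y2 = true NAND false = true
y5 = I1 XNOR y4 = true XNOR true = true
y9 = y3 NAND y4 = true NAND true = false

y3 = true, y5 = true, y9 = false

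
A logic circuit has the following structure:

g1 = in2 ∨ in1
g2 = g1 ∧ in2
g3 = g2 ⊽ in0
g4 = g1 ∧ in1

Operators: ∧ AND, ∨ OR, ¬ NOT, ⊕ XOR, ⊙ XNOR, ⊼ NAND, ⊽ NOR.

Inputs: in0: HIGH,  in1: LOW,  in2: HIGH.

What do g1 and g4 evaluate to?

g1 = HIGH; g4 = LOW

g1 = in2 OR in1 = HIGH OR LOW = HIGH
g4 = g1 AND in1 = HIGH AND LOW = LOW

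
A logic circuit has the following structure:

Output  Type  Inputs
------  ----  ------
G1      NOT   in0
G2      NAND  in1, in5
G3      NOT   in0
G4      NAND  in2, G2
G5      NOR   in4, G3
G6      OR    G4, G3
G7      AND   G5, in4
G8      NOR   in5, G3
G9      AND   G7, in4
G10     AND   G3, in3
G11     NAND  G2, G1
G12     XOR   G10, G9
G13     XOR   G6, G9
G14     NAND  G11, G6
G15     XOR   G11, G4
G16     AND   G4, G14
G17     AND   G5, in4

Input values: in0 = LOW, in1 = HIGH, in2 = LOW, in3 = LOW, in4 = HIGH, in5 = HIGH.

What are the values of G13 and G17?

G13 = HIGH, G17 = LOW

G2 = in1 NAND in5 = HIGH NAND HIGH = LOW
G3 = NOT in0 = NOT LOW = HIGH
G4 = in2 NAND G2 = LOW NAND LOW = HIGH
G5 = in4 NOR G3 = HIGH NOR HIGH = LOW
G6 = G4 OR G3 = HIGH OR HIGH = HIGH
G7 = G5 AND in4 = LOW AND HIGH = LOW
G9 = G7 AND in4 = LOW AND HIGH = LOW
G13 = G6 XOR G9 = HIGH XOR LOW = HIGH
G17 = G5 AND in4 = LOW AND HIGH = LOW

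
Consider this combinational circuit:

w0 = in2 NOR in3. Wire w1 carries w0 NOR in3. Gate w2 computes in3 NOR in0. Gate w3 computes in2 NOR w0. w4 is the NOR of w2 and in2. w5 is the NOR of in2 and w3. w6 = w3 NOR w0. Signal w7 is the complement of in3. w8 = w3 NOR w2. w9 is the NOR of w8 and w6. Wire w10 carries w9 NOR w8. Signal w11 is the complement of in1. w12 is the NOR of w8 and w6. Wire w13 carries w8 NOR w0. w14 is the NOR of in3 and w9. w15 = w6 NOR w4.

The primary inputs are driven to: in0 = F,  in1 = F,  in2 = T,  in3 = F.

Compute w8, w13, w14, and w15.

w8 = F  w13 = T  w14 = T  w15 = F

w0 = in2 NOR in3 = T NOR F = F
w2 = in3 NOR in0 = F NOR F = T
w3 = in2 NOR w0 = T NOR F = F
w4 = w2 NOR in2 = T NOR T = F
w6 = w3 NOR w0 = F NOR F = T
w8 = w3 NOR w2 = F NOR T = F
w9 = w8 NOR w6 = F NOR T = F
w13 = w8 NOR w0 = F NOR F = T
w14 = in3 NOR w9 = F NOR F = T
w15 = w6 NOR w4 = T NOR F = F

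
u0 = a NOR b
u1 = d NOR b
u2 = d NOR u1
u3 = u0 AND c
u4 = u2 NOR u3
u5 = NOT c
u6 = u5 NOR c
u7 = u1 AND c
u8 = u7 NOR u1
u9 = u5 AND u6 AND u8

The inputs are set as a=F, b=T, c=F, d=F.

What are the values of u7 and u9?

u1 = d NOR b = F NOR T = F
u5 = NOT c = NOT F = T
u6 = u5 NOR c = T NOR F = F
u7 = u1 AND c = F AND F = F
u8 = u7 NOR u1 = F NOR F = T
u9 = u5 AND u6 AND u8 = T AND F AND T = F

u7 = F, u9 = F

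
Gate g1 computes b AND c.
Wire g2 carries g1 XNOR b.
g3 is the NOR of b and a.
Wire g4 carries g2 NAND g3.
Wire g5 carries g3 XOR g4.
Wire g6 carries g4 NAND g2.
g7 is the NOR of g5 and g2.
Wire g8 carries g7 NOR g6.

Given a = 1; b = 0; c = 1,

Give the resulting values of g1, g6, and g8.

g1 = 0, g6 = 0, g8 = 1

g1 = b AND c = 0 AND 1 = 0
g2 = g1 XNOR b = 0 XNOR 0 = 1
g3 = b NOR a = 0 NOR 1 = 0
g4 = g2 NAND g3 = 1 NAND 0 = 1
g5 = g3 XOR g4 = 0 XOR 1 = 1
g6 = g4 NAND g2 = 1 NAND 1 = 0
g7 = g5 NOR g2 = 1 NOR 1 = 0
g8 = g7 NOR g6 = 0 NOR 0 = 1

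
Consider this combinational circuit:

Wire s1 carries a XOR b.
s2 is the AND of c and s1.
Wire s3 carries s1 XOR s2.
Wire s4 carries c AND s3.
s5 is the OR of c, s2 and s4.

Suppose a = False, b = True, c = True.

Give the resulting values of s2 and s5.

s1 = a XOR b = False XOR True = True
s2 = c AND s1 = True AND True = True
s3 = s1 XOR s2 = True XOR True = False
s4 = c AND s3 = True AND False = False
s5 = c OR s2 OR s4 = True OR True OR False = True

s2 = True, s5 = True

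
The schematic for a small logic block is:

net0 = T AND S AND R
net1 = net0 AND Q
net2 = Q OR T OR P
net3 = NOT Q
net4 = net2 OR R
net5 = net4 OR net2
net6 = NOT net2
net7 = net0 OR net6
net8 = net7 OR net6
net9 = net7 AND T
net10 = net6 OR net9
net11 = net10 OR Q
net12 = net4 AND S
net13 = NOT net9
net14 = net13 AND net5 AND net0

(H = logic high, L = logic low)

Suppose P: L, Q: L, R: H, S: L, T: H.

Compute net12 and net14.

net0 = T AND S AND R = H AND L AND H = L
net2 = Q OR T OR P = L OR H OR L = H
net4 = net2 OR R = H OR H = H
net5 = net4 OR net2 = H OR H = H
net6 = NOT net2 = NOT H = L
net7 = net0 OR net6 = L OR L = L
net9 = net7 AND T = L AND H = L
net12 = net4 AND S = H AND L = L
net13 = NOT net9 = NOT L = H
net14 = net13 AND net5 AND net0 = H AND H AND L = L

net12 = L, net14 = L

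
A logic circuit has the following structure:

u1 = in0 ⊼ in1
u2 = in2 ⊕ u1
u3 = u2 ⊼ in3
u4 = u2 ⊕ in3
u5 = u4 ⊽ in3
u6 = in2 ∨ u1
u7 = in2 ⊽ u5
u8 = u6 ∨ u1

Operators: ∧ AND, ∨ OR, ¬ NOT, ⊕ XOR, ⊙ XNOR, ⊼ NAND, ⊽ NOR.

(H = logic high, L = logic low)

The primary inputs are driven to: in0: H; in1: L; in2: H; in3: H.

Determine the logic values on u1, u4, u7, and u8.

u1 = in0 NAND in1 = H NAND L = H
u2 = in2 XOR u1 = H XOR H = L
u4 = u2 XOR in3 = L XOR H = H
u5 = u4 NOR in3 = H NOR H = L
u6 = in2 OR u1 = H OR H = H
u7 = in2 NOR u5 = H NOR L = L
u8 = u6 OR u1 = H OR H = H

u1 = H  u4 = H  u7 = L  u8 = H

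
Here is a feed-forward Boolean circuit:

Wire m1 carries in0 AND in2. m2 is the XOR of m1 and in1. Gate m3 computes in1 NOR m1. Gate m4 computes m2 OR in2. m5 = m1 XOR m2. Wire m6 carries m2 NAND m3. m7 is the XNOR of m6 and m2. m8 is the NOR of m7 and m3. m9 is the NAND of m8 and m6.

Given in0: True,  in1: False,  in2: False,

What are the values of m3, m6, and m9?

m3 = True; m6 = True; m9 = True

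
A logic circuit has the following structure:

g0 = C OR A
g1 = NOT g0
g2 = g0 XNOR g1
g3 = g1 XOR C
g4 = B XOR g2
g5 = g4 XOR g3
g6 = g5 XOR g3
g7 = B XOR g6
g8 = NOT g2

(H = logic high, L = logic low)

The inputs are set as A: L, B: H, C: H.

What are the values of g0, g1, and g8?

g0 = H  g1 = L  g8 = H

g0 = C OR A = H OR L = H
g1 = NOT g0 = NOT H = L
g2 = g0 XNOR g1 = H XNOR L = L
g8 = NOT g2 = NOT L = H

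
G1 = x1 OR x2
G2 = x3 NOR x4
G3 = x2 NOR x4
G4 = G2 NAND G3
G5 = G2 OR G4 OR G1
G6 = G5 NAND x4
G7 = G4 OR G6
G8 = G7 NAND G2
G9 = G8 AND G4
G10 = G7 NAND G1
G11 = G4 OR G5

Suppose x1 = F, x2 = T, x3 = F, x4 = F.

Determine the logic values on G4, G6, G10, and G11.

G4 = T; G6 = T; G10 = F; G11 = T

G1 = x1 OR x2 = F OR T = T
G2 = x3 NOR x4 = F NOR F = T
G3 = x2 NOR x4 = T NOR F = F
G4 = G2 NAND G3 = T NAND F = T
G5 = G2 OR G4 OR G1 = T OR T OR T = T
G6 = G5 NAND x4 = T NAND F = T
G7 = G4 OR G6 = T OR T = T
G10 = G7 NAND G1 = T NAND T = F
G11 = G4 OR G5 = T OR T = T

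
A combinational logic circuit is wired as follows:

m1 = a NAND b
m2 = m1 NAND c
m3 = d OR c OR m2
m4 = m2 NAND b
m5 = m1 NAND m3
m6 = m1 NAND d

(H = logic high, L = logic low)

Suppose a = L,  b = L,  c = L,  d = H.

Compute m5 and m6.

m5 = L, m6 = L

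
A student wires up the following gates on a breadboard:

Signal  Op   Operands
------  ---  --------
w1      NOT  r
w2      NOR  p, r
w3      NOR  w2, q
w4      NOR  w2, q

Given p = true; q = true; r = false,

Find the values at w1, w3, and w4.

w1 = true  w3 = false  w4 = false

w1 = NOT r = NOT false = true
w2 = p NOR r = true NOR false = false
w3 = w2 NOR q = false NOR true = false
w4 = w2 NOR q = false NOR true = false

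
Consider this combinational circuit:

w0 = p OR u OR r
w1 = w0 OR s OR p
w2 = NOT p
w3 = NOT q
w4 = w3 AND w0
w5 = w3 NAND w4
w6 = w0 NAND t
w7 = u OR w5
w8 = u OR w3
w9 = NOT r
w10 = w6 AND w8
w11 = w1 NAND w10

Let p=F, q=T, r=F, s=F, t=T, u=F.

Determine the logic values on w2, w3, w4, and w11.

w0 = p OR u OR r = F OR F OR F = F
w1 = w0 OR s OR p = F OR F OR F = F
w2 = NOT p = NOT F = T
w3 = NOT q = NOT T = F
w4 = w3 AND w0 = F AND F = F
w6 = w0 NAND t = F NAND T = T
w8 = u OR w3 = F OR F = F
w10 = w6 AND w8 = T AND F = F
w11 = w1 NAND w10 = F NAND F = T

w2 = T, w3 = F, w4 = F, w11 = T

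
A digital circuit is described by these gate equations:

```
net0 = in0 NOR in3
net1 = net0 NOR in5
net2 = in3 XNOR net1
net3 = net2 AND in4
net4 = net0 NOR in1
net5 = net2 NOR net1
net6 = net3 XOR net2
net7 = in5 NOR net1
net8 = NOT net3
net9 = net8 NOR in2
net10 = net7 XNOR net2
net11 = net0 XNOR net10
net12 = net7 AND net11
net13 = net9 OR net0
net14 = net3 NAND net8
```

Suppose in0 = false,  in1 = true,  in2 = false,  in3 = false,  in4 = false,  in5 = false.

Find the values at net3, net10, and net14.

net0 = in0 NOR in3 = false NOR false = true
net1 = net0 NOR in5 = true NOR false = false
net2 = in3 XNOR net1 = false XNOR false = true
net3 = net2 AND in4 = true AND false = false
net7 = in5 NOR net1 = false NOR false = true
net8 = NOT net3 = NOT false = true
net10 = net7 XNOR net2 = true XNOR true = true
net14 = net3 NAND net8 = false NAND true = true

net3 = false  net10 = true  net14 = true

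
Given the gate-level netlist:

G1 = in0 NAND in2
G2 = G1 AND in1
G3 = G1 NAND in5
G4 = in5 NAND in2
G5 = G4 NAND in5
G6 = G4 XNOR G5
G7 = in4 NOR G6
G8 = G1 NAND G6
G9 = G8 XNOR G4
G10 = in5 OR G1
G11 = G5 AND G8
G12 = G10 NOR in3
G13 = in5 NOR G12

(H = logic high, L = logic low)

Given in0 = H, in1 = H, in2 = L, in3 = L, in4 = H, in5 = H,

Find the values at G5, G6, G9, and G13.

G5 = L  G6 = L  G9 = H  G13 = L

G1 = in0 NAND in2 = H NAND L = H
G4 = in5 NAND in2 = H NAND L = H
G5 = G4 NAND in5 = H NAND H = L
G6 = G4 XNOR G5 = H XNOR L = L
G8 = G1 NAND G6 = H NAND L = H
G9 = G8 XNOR G4 = H XNOR H = H
G10 = in5 OR G1 = H OR H = H
G12 = G10 NOR in3 = H NOR L = L
G13 = in5 NOR G12 = H NOR L = L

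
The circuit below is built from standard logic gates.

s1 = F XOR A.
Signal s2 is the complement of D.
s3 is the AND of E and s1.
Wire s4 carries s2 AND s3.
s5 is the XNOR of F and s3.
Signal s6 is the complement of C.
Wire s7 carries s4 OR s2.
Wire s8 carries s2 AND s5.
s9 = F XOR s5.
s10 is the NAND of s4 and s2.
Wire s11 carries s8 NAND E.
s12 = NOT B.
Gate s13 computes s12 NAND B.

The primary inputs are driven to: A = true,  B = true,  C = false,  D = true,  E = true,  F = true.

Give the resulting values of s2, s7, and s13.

s2 = false  s7 = false  s13 = true

s1 = F XOR A = true XOR true = false
s2 = NOT D = NOT true = false
s3 = E AND s1 = true AND false = false
s4 = s2 AND s3 = false AND false = false
s7 = s4 OR s2 = false OR false = false
s12 = NOT B = NOT true = false
s13 = s12 NAND B = false NAND true = true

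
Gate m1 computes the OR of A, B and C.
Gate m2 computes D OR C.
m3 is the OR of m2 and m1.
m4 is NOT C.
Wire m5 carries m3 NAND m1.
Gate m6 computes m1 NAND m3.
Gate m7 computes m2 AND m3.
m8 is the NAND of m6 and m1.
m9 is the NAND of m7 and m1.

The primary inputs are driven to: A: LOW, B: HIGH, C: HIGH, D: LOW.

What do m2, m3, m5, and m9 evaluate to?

m2 = HIGH  m3 = HIGH  m5 = LOW  m9 = LOW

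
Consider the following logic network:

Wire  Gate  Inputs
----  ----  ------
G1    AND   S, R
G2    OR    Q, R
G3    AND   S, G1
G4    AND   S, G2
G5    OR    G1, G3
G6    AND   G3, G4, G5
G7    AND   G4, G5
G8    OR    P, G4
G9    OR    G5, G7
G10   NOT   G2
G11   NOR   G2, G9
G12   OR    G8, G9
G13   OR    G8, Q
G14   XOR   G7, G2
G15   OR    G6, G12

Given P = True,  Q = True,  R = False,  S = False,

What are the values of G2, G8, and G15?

G1 = S AND R = False AND False = False
G2 = Q OR R = True OR False = True
G3 = S AND G1 = False AND False = False
G4 = S AND G2 = False AND True = False
G5 = G1 OR G3 = False OR False = False
G6 = G3 AND G4 AND G5 = False AND False AND False = False
G7 = G4 AND G5 = False AND False = False
G8 = P OR G4 = True OR False = True
G9 = G5 OR G7 = False OR False = False
G12 = G8 OR G9 = True OR False = True
G15 = G6 OR G12 = False OR True = True

G2 = True, G8 = True, G15 = True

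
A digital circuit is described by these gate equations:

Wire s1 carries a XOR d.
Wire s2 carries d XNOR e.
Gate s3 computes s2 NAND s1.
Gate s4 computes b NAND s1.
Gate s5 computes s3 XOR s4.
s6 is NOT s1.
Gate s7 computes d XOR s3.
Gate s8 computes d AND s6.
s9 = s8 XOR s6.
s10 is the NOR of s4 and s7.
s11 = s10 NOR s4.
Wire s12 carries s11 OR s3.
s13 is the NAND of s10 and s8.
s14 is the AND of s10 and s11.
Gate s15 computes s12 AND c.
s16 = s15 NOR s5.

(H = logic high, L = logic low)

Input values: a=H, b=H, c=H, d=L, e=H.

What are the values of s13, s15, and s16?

s13 = H; s15 = H; s16 = L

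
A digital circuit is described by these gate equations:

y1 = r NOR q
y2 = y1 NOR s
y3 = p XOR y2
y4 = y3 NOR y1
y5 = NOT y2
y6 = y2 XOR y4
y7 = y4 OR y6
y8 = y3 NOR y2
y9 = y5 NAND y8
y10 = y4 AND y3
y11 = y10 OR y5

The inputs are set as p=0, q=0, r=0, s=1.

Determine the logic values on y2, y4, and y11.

y1 = r NOR q = 0 NOR 0 = 1
y2 = y1 NOR s = 1 NOR 1 = 0
y3 = p XOR y2 = 0 XOR 0 = 0
y4 = y3 NOR y1 = 0 NOR 1 = 0
y5 = NOT y2 = NOT 0 = 1
y10 = y4 AND y3 = 0 AND 0 = 0
y11 = y10 OR y5 = 0 OR 1 = 1

y2 = 0  y4 = 0  y11 = 1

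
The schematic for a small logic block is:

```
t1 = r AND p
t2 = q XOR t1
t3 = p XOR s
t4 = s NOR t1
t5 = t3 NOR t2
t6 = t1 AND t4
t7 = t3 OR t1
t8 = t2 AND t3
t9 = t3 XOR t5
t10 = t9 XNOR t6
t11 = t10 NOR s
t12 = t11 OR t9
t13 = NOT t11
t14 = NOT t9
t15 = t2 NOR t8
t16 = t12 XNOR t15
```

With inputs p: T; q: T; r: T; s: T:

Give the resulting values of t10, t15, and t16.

t10 = F; t15 = T; t16 = T

t1 = r AND p = T AND T = T
t2 = q XOR t1 = T XOR T = F
t3 = p XOR s = T XOR T = F
t4 = s NOR t1 = T NOR T = F
t5 = t3 NOR t2 = F NOR F = T
t6 = t1 AND t4 = T AND F = F
t8 = t2 AND t3 = F AND F = F
t9 = t3 XOR t5 = F XOR T = T
t10 = t9 XNOR t6 = T XNOR F = F
t11 = t10 NOR s = F NOR T = F
t12 = t11 OR t9 = F OR T = T
t15 = t2 NOR t8 = F NOR F = T
t16 = t12 XNOR t15 = T XNOR T = T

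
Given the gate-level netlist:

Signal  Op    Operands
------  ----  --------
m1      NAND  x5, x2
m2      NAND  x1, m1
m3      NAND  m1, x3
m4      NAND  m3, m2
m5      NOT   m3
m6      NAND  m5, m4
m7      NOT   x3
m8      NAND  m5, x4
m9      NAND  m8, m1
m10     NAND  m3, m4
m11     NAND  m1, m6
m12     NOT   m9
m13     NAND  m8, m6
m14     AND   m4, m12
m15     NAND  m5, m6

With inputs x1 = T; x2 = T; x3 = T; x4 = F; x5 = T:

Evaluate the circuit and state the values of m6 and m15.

m1 = x5 NAND x2 = T NAND T = F
m2 = x1 NAND m1 = T NAND F = T
m3 = m1 NAND x3 = F NAND T = T
m4 = m3 NAND m2 = T NAND T = F
m5 = NOT m3 = NOT T = F
m6 = m5 NAND m4 = F NAND F = T
m15 = m5 NAND m6 = F NAND T = T

m6 = T, m15 = T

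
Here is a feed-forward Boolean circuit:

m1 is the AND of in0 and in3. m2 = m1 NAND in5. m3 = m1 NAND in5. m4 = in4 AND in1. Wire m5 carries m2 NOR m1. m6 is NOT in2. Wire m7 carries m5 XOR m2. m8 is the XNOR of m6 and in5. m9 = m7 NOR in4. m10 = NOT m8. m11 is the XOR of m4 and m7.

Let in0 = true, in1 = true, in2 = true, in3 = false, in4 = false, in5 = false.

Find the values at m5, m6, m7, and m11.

m5 = false, m6 = false, m7 = true, m11 = true

m1 = in0 AND in3 = true AND false = false
m2 = m1 NAND in5 = false NAND false = true
m4 = in4 AND in1 = false AND true = false
m5 = m2 NOR m1 = true NOR false = false
m6 = NOT in2 = NOT true = false
m7 = m5 XOR m2 = false XOR true = true
m11 = m4 XOR m7 = false XOR true = true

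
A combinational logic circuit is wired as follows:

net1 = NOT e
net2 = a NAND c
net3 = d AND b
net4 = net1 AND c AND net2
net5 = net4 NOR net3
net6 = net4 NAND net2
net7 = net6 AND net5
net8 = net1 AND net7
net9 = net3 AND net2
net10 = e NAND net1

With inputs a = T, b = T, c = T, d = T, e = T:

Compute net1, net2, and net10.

net1 = F; net2 = F; net10 = T

net1 = NOT e = NOT T = F
net2 = a NAND c = T NAND T = F
net10 = e NAND net1 = T NAND F = T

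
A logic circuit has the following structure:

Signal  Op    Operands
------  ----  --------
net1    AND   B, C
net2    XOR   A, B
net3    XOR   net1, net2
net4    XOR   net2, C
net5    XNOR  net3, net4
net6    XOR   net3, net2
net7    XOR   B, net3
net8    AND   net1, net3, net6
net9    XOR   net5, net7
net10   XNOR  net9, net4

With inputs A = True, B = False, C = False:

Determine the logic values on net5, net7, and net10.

net5 = True  net7 = True  net10 = False

net1 = B AND C = False AND False = False
net2 = A XOR B = True XOR False = True
net3 = net1 XOR net2 = False XOR True = True
net4 = net2 XOR C = True XOR False = True
net5 = net3 XNOR net4 = True XNOR True = True
net7 = B XOR net3 = False XOR True = True
net9 = net5 XOR net7 = True XOR True = False
net10 = net9 XNOR net4 = False XNOR True = False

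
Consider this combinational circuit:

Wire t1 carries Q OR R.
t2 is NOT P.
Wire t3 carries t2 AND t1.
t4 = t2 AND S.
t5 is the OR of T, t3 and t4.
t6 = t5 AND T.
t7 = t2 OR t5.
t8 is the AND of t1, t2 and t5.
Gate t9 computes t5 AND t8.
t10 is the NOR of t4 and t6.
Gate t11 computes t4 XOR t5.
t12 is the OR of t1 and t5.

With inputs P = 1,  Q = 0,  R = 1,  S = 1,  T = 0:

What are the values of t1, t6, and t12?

t1 = Q OR R = 0 OR 1 = 1
t2 = NOT P = NOT 1 = 0
t3 = t2 AND t1 = 0 AND 1 = 0
t4 = t2 AND S = 0 AND 1 = 0
t5 = T OR t3 OR t4 = 0 OR 0 OR 0 = 0
t6 = t5 AND T = 0 AND 0 = 0
t12 = t1 OR t5 = 1 OR 0 = 1

t1 = 1, t6 = 0, t12 = 1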